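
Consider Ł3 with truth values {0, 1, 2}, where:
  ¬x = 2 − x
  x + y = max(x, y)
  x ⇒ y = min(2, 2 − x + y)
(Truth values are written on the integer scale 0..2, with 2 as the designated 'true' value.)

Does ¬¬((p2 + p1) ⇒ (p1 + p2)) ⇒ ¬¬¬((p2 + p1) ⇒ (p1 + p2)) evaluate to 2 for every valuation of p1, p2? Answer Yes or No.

No

Counterexample: take p1 = 0, p2 = 0.
p2 + p1 = 0 + 0 = 0
p1 + p2 = 0 + 0 = 0
(p2 + p1) ⇒ (p1 + p2) = 0 ⇒ 0 = 2
¬((p2 + p1) ⇒ (p1 + p2)) = ¬2 = 0
¬¬((p2 + p1) ⇒ (p1 + p2)) = ¬0 = 2
¬¬((p2 + p1) ⇒ (p1 + p2)) = ¬0 = 2
¬¬¬((p2 + p1) ⇒ (p1 + p2)) = ¬2 = 0
¬¬((p2 + p1) ⇒ (p1 + p2)) ⇒ ¬¬¬((p2 + p1) ⇒ (p1 + p2)) = 2 ⇒ 0 = 0
This gives 0 ≠ 2.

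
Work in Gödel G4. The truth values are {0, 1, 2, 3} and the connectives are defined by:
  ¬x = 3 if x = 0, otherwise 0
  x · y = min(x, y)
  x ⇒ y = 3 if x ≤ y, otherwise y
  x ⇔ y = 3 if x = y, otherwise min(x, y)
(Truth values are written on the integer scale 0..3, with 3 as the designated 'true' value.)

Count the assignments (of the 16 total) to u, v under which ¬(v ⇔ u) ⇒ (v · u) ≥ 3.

10

u = 0, v = 0 ↦ 3  ≥
u = 0, v = 1 ↦ 0  <
u = 0, v = 2 ↦ 0  <
u = 0, v = 3 ↦ 0  <
u = 1, v = 0 ↦ 0  <
u = 1, v = 1 ↦ 3  ≥
u = 1, v = 2 ↦ 3  ≥
u = 1, v = 3 ↦ 3  ≥
u = 2, v = 0 ↦ 0  <
u = 2, v = 1 ↦ 3  ≥
u = 2, v = 2 ↦ 3  ≥
u = 2, v = 3 ↦ 3  ≥
u = 3, v = 0 ↦ 0  <
u = 3, v = 1 ↦ 3  ≥
u = 3, v = 2 ↦ 3  ≥
u = 3, v = 3 ↦ 3  ≥
So 10 of the 16 assignments meet the threshold.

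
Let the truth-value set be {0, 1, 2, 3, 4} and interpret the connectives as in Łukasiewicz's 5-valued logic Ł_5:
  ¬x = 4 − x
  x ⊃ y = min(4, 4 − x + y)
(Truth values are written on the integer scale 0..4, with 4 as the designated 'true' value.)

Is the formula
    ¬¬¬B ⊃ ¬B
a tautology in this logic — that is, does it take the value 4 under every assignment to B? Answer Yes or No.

B = 0 ↦ 4
B = 1 ↦ 4
B = 2 ↦ 4
B = 3 ↦ 4
B = 4 ↦ 4
Every assignment gives a value ≥ 4.

Yes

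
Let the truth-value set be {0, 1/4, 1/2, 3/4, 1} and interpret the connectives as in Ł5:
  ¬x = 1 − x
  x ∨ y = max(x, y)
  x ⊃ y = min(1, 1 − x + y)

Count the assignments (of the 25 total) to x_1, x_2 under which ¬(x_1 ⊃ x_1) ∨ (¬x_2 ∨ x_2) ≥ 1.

10

value 1: 10 assignments (counts)
value 3/4: 10 assignments
value 1/2: 5 assignments
So 10 of the 25 assignments meet the threshold.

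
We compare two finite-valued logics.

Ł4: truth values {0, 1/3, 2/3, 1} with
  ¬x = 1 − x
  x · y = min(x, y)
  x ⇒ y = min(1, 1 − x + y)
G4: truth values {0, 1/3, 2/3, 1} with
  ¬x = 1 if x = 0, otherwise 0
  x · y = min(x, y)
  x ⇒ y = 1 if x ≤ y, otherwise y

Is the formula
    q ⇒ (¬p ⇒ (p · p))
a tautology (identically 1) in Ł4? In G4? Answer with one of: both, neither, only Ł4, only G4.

neither

In Ł4: at p = 0, q = 1/3 the value is 2/3 — not a tautology.
In G4: at p = 0, q = 1/3 the value is 0 — not a tautology.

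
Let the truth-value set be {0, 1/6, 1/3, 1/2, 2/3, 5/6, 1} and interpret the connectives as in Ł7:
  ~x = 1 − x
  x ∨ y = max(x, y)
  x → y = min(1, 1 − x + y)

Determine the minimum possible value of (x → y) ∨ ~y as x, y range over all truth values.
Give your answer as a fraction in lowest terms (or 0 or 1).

Take x = 1, y = 1/2:
x → y = 1 → 1/2 = 1/2
~y = ~1/2 = 1/2
(x → y) ∨ ~y = 1/2 ∨ 1/2 = 1/2
No assignment yields a value below 1/2, so this is the minimum.

1/2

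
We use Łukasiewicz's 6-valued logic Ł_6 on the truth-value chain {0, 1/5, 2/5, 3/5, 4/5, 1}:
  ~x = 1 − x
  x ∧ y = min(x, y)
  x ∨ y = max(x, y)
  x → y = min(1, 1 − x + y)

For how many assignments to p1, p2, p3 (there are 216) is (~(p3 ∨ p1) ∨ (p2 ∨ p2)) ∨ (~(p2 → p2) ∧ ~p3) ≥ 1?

41

value 1: 41 assignments (counts)
value 4/5: 47 assignments
value 3/5: 47 assignments
value 2/5: 41 assignments
value 1/5: 29 assignments
value 0: 11 assignments
So 41 of the 216 assignments meet the threshold.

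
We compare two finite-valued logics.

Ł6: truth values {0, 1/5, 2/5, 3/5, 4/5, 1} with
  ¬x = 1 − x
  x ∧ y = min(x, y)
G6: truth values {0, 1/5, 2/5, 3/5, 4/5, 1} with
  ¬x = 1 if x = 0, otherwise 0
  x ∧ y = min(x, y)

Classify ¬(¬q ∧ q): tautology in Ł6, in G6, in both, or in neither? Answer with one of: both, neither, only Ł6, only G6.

only G6

In Ł6: at q = 1/5 the value is 4/5 — not a tautology.
In G6: every assignment gives 1 — tautology.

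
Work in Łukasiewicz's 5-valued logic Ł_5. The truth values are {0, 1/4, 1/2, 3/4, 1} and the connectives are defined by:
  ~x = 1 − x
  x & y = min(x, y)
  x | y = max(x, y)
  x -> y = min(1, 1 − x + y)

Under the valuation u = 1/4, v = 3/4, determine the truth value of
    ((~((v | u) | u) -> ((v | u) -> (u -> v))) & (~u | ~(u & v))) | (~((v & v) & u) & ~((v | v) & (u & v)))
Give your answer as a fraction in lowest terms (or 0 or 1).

v | u = 3/4 | 1/4 = 3/4
(v | u) | u = 3/4 | 1/4 = 3/4
~((v | u) | u) = ~3/4 = 1/4
v | u = 3/4 | 1/4 = 3/4
u -> v = 1/4 -> 3/4 = 1
(v | u) -> (u -> v) = 3/4 -> 1 = 1
~((v | u) | u) -> ((v | u) -> (u -> v)) = 1/4 -> 1 = 1
~u = ~1/4 = 3/4
u & v = 1/4 & 3/4 = 1/4
~(u & v) = ~1/4 = 3/4
~u | ~(u & v) = 3/4 | 3/4 = 3/4
(~((v | u) | u) -> ((v | u) -> (u -> v))) & (~u | ~(u & v)) = 1 & 3/4 = 3/4
v & v = 3/4 & 3/4 = 3/4
(v & v) & u = 3/4 & 1/4 = 1/4
~((v & v) & u) = ~1/4 = 3/4
v | v = 3/4 | 3/4 = 3/4
u & v = 1/4 & 3/4 = 1/4
(v | v) & (u & v) = 3/4 & 1/4 = 1/4
~((v | v) & (u & v)) = ~1/4 = 3/4
~((v & v) & u) & ~((v | v) & (u & v)) = 3/4 & 3/4 = 3/4
((~((v | u) | u) -> ((v | u) -> (u -> v))) & (~u | ~(u & v))) | (~((v & v) & u) & ~((v | v) & (u & v))) = 3/4 | 3/4 = 3/4

3/4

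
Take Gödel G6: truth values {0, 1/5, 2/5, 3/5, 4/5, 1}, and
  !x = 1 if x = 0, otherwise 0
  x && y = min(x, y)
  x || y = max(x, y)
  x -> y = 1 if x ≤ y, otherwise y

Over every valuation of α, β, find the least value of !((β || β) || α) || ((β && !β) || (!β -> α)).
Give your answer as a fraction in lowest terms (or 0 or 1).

1/5

Take α = 1/5, β = 0:
β || β = 0 || 0 = 0
(β || β) || α = 0 || 1/5 = 1/5
!((β || β) || α) = !1/5 = 0
!β = !0 = 1
β && !β = 0 && 1 = 0
!β = !0 = 1
!β -> α = 1 -> 1/5 = 1/5
(β && !β) || (!β -> α) = 0 || 1/5 = 1/5
!((β || β) || α) || ((β && !β) || (!β -> α)) = 0 || 1/5 = 1/5
No assignment yields a value below 1/5, so this is the minimum.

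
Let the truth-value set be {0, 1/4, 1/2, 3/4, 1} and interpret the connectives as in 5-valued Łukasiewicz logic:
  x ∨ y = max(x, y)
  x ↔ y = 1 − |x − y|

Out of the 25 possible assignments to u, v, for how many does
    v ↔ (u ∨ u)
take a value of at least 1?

5

value 1: 5 assignments (counts)
value 3/4: 8 assignments
value 1/2: 6 assignments
value 1/4: 4 assignments
value 0: 2 assignments
So 5 of the 25 assignments meet the threshold.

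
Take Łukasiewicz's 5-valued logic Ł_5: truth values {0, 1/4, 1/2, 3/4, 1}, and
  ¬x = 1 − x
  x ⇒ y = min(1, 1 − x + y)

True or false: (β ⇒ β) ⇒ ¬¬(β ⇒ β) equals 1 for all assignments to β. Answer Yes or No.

Yes

β = 0 ↦ 1
β = 1/4 ↦ 1
β = 1/2 ↦ 1
β = 3/4 ↦ 1
β = 1 ↦ 1
Every assignment gives a value ≥ 1.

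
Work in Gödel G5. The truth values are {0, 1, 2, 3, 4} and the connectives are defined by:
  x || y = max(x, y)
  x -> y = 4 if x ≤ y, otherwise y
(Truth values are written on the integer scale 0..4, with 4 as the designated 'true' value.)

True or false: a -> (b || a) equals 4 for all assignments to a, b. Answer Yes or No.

Yes

At a = 2, b = 3, for instance:
b || a = 3 || 2 = 3
a -> (b || a) = 2 -> 3 = 4
and checking the remaining 24 assignments likewise gives ≥ 4 in every case.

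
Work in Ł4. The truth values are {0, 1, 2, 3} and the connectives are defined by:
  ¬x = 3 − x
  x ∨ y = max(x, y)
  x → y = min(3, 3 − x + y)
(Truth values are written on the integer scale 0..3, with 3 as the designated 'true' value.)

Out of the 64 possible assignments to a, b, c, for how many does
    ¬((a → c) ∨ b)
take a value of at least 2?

6

value 3: 1 assignment (counts)
value 2: 5 assignments (counts)
value 1: 12 assignments
value 0: 46 assignments
So 6 of the 64 assignments meet the threshold.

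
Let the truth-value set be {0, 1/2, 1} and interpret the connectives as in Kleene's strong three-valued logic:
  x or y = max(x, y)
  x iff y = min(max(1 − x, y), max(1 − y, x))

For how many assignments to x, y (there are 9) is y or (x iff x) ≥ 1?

7

x = 0, y = 0 ↦ 1  ≥
x = 0, y = 1/2 ↦ 1  ≥
x = 0, y = 1 ↦ 1  ≥
x = 1/2, y = 0 ↦ 1/2  <
x = 1/2, y = 1/2 ↦ 1/2  <
x = 1/2, y = 1 ↦ 1  ≥
x = 1, y = 0 ↦ 1  ≥
x = 1, y = 1/2 ↦ 1  ≥
x = 1, y = 1 ↦ 1  ≥
So 7 of the 9 assignments meet the threshold.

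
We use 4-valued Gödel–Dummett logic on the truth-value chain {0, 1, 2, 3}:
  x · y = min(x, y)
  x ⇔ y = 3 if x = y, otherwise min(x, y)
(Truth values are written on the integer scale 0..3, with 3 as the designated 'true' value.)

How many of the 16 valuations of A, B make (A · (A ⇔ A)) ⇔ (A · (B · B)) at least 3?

A = 0, B = 0 ↦ 3  ≥
A = 0, B = 1 ↦ 3  ≥
A = 0, B = 2 ↦ 3  ≥
A = 0, B = 3 ↦ 3  ≥
A = 1, B = 0 ↦ 0  <
A = 1, B = 1 ↦ 3  ≥
A = 1, B = 2 ↦ 3  ≥
A = 1, B = 3 ↦ 3  ≥
A = 2, B = 0 ↦ 0  <
A = 2, B = 1 ↦ 1  <
A = 2, B = 2 ↦ 3  ≥
A = 2, B = 3 ↦ 3  ≥
A = 3, B = 0 ↦ 0  <
A = 3, B = 1 ↦ 1  <
A = 3, B = 2 ↦ 2  <
A = 3, B = 3 ↦ 3  ≥
So 10 of the 16 assignments meet the threshold.

10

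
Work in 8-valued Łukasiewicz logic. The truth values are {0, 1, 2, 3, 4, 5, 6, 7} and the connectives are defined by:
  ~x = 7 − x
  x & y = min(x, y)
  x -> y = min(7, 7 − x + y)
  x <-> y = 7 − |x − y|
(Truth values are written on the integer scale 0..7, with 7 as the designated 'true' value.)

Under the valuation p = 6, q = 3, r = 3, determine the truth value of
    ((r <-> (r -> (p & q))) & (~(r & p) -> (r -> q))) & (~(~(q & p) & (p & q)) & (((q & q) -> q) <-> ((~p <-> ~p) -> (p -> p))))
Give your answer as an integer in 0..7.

3

p & q = 6 & 3 = 3
r -> (p & q) = 3 -> 3 = 7
r <-> (r -> (p & q)) = 3 <-> 7 = 3
r & p = 3 & 6 = 3
~(r & p) = ~3 = 4
r -> q = 3 -> 3 = 7
~(r & p) -> (r -> q) = 4 -> 7 = 7
(r <-> (r -> (p & q))) & (~(r & p) -> (r -> q)) = 3 & 7 = 3
q & p = 3 & 6 = 3
~(q & p) = ~3 = 4
p & q = 6 & 3 = 3
~(q & p) & (p & q) = 4 & 3 = 3
~(~(q & p) & (p & q)) = ~3 = 4
q & q = 3 & 3 = 3
(q & q) -> q = 3 -> 3 = 7
~p = ~6 = 1
~p = ~6 = 1
~p <-> ~p = 1 <-> 1 = 7
p -> p = 6 -> 6 = 7
(~p <-> ~p) -> (p -> p) = 7 -> 7 = 7
((q & q) -> q) <-> ((~p <-> ~p) -> (p -> p)) = 7 <-> 7 = 7
~(~(q & p) & (p & q)) & (((q & q) -> q) <-> ((~p <-> ~p) -> (p -> p))) = 4 & 7 = 4
((r <-> (r -> (p & q))) & (~(r & p) -> (r -> q))) & (~(~(q & p) & (p & q)) & (((q & q) -> q) <-> ((~p <-> ~p) -> (p -> p)))) = 3 & 4 = 3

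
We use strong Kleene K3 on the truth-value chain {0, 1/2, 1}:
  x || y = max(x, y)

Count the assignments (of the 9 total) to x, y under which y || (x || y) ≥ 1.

x = 0, y = 0 ↦ 0  <
x = 0, y = 1/2 ↦ 1/2  <
x = 0, y = 1 ↦ 1  ≥
x = 1/2, y = 0 ↦ 1/2  <
x = 1/2, y = 1/2 ↦ 1/2  <
x = 1/2, y = 1 ↦ 1  ≥
x = 1, y = 0 ↦ 1  ≥
x = 1, y = 1/2 ↦ 1  ≥
x = 1, y = 1 ↦ 1  ≥
So 5 of the 9 assignments meet the threshold.

5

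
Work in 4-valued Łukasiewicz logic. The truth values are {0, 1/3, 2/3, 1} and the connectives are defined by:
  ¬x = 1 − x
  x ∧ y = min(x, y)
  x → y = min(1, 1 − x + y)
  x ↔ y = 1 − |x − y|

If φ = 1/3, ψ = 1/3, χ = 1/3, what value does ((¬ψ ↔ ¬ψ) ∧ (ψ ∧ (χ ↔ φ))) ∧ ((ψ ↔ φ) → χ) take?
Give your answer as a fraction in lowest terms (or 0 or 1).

1/3

¬ψ = ¬1/3 = 2/3
¬ψ = ¬1/3 = 2/3
¬ψ ↔ ¬ψ = 2/3 ↔ 2/3 = 1
χ ↔ φ = 1/3 ↔ 1/3 = 1
ψ ∧ (χ ↔ φ) = 1/3 ∧ 1 = 1/3
(¬ψ ↔ ¬ψ) ∧ (ψ ∧ (χ ↔ φ)) = 1 ∧ 1/3 = 1/3
ψ ↔ φ = 1/3 ↔ 1/3 = 1
(ψ ↔ φ) → χ = 1 → 1/3 = 1/3
((¬ψ ↔ ¬ψ) ∧ (ψ ∧ (χ ↔ φ))) ∧ ((ψ ↔ φ) → χ) = 1/3 ∧ 1/3 = 1/3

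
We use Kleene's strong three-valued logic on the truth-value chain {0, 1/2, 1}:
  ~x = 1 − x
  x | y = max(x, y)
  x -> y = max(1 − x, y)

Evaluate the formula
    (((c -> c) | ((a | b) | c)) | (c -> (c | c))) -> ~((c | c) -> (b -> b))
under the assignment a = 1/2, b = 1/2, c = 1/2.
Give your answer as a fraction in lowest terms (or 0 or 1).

c -> c = 1/2 -> 1/2 = 1/2
a | b = 1/2 | 1/2 = 1/2
(a | b) | c = 1/2 | 1/2 = 1/2
(c -> c) | ((a | b) | c) = 1/2 | 1/2 = 1/2
c | c = 1/2 | 1/2 = 1/2
c -> (c | c) = 1/2 -> 1/2 = 1/2
((c -> c) | ((a | b) | c)) | (c -> (c | c)) = 1/2 | 1/2 = 1/2
c | c = 1/2 | 1/2 = 1/2
b -> b = 1/2 -> 1/2 = 1/2
(c | c) -> (b -> b) = 1/2 -> 1/2 = 1/2
~((c | c) -> (b -> b)) = ~1/2 = 1/2
(((c -> c) | ((a | b) | c)) | (c -> (c | c))) -> ~((c | c) -> (b -> b)) = 1/2 -> 1/2 = 1/2

1/2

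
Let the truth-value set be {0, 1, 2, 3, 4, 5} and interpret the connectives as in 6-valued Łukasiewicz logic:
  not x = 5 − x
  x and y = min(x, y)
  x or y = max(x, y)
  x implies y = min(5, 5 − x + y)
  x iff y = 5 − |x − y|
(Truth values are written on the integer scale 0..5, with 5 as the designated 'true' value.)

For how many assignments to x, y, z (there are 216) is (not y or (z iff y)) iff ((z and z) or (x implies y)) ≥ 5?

46

value 5: 46 assignments (counts)
value 4: 75 assignments
value 3: 49 assignments
value 2: 24 assignments
value 1: 15 assignments
value 0: 7 assignments
So 46 of the 216 assignments meet the threshold.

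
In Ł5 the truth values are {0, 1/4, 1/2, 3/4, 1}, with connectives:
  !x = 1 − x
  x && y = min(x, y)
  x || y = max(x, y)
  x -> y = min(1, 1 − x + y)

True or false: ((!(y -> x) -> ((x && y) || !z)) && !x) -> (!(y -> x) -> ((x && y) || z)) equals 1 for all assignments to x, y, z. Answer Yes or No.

No

Counterexample: take x = 0, y = 1/4, z = 0.
y -> x = 1/4 -> 0 = 3/4
!(y -> x) = !3/4 = 1/4
x && y = 0 && 1/4 = 0
!z = !0 = 1
(x && y) || !z = 0 || 1 = 1
!(y -> x) -> ((x && y) || !z) = 1/4 -> 1 = 1
!x = !0 = 1
(!(y -> x) -> ((x && y) || !z)) && !x = 1 && 1 = 1
y -> x = 1/4 -> 0 = 3/4
!(y -> x) = !3/4 = 1/4
x && y = 0 && 1/4 = 0
(x && y) || z = 0 || 0 = 0
!(y -> x) -> ((x && y) || z) = 1/4 -> 0 = 3/4
((!(y -> x) -> ((x && y) || !z)) && !x) -> (!(y -> x) -> ((x && y) || z)) = 1 -> 3/4 = 3/4
This gives 3/4 ≠ 1.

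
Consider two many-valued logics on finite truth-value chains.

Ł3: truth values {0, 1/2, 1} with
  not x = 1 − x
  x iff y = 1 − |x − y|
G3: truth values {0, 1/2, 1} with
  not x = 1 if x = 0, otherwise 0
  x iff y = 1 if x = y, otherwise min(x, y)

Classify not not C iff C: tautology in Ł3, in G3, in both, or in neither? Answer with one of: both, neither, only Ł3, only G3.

only Ł3

In Ł3: every assignment gives 1 — tautology.
In G3: at C = 1/2 the value is 1/2 — not a tautology.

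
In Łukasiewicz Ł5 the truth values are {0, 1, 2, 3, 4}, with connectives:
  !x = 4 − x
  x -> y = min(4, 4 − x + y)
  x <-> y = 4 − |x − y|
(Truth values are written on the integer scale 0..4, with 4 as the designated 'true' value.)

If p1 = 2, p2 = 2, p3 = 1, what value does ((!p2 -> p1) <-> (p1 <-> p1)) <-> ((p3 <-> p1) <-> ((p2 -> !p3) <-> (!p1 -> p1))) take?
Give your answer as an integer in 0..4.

!p2 = !2 = 2
!p2 -> p1 = 2 -> 2 = 4
p1 <-> p1 = 2 <-> 2 = 4
(!p2 -> p1) <-> (p1 <-> p1) = 4 <-> 4 = 4
p3 <-> p1 = 1 <-> 2 = 3
!p3 = !1 = 3
p2 -> !p3 = 2 -> 3 = 4
!p1 = !2 = 2
!p1 -> p1 = 2 -> 2 = 4
(p2 -> !p3) <-> (!p1 -> p1) = 4 <-> 4 = 4
(p3 <-> p1) <-> ((p2 -> !p3) <-> (!p1 -> p1)) = 3 <-> 4 = 3
((!p2 -> p1) <-> (p1 <-> p1)) <-> ((p3 <-> p1) <-> ((p2 -> !p3) <-> (!p1 -> p1))) = 4 <-> 3 = 3

3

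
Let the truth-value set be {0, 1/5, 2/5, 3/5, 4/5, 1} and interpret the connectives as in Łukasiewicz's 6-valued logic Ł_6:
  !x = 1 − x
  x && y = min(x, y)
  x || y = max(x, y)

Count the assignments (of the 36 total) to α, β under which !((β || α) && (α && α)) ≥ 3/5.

value 1: 6 assignments (counts)
value 4/5: 6 assignments (counts)
value 3/5: 6 assignments (counts)
value 2/5: 6 assignments
value 1/5: 6 assignments
value 0: 6 assignments
So 18 of the 36 assignments meet the threshold.

18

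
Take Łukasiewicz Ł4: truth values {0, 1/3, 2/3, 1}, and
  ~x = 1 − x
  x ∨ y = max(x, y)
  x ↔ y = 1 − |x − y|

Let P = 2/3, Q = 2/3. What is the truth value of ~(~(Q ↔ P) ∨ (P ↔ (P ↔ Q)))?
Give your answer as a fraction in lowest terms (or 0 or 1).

Q ↔ P = 2/3 ↔ 2/3 = 1
~(Q ↔ P) = ~1 = 0
P ↔ Q = 2/3 ↔ 2/3 = 1
P ↔ (P ↔ Q) = 2/3 ↔ 1 = 2/3
~(Q ↔ P) ∨ (P ↔ (P ↔ Q)) = 0 ∨ 2/3 = 2/3
~(~(Q ↔ P) ∨ (P ↔ (P ↔ Q))) = ~2/3 = 1/3

1/3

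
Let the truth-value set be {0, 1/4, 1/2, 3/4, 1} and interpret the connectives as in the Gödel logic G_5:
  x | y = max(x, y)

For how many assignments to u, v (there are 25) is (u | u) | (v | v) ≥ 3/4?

16

value 1: 9 assignments (counts)
value 3/4: 7 assignments (counts)
value 1/2: 5 assignments
value 1/4: 3 assignments
value 0: 1 assignment
So 16 of the 25 assignments meet the threshold.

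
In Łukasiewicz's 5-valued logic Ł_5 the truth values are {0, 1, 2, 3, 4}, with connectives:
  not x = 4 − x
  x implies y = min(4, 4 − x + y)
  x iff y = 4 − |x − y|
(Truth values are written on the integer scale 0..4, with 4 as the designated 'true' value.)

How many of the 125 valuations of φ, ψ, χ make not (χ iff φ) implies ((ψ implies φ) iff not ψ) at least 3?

value 4: 110 assignments (counts)
value 3: 7 assignments (counts)
value 2: 5 assignments
value 1: 2 assignments
value 0: 1 assignment
So 117 of the 125 assignments meet the threshold.

117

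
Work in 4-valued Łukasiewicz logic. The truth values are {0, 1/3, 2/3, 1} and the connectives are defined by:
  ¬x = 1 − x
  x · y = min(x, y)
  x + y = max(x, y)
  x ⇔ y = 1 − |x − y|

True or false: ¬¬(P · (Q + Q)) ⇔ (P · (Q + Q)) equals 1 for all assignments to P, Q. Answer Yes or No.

Yes

P = 0, Q = 0 ↦ 1
P = 0, Q = 1/3 ↦ 1
P = 0, Q = 2/3 ↦ 1
P = 0, Q = 1 ↦ 1
P = 1/3, Q = 0 ↦ 1
P = 1/3, Q = 1/3 ↦ 1
P = 1/3, Q = 2/3 ↦ 1
P = 1/3, Q = 1 ↦ 1
P = 2/3, Q = 0 ↦ 1
P = 2/3, Q = 1/3 ↦ 1
P = 2/3, Q = 2/3 ↦ 1
P = 2/3, Q = 1 ↦ 1
P = 1, Q = 0 ↦ 1
P = 1, Q = 1/3 ↦ 1
P = 1, Q = 2/3 ↦ 1
P = 1, Q = 1 ↦ 1
Every assignment gives a value ≥ 1.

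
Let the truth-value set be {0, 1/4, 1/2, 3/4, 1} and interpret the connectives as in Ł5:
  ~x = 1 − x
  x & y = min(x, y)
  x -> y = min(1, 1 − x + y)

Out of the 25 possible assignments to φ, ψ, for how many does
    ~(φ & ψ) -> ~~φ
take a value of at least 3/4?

value 1: 12 assignments (counts)
value 3/4: 2 assignments (counts)
value 1/2: 5 assignments
value 1/4: 1 assignment
value 0: 5 assignments
So 14 of the 25 assignments meet the threshold.

14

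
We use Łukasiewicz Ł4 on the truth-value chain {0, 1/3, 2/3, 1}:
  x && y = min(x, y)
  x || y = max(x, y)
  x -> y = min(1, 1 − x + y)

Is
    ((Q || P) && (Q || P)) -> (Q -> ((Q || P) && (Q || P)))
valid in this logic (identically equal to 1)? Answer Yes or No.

Yes

P = 0, Q = 0 ↦ 1
P = 0, Q = 1/3 ↦ 1
P = 0, Q = 2/3 ↦ 1
P = 0, Q = 1 ↦ 1
P = 1/3, Q = 0 ↦ 1
P = 1/3, Q = 1/3 ↦ 1
P = 1/3, Q = 2/3 ↦ 1
P = 1/3, Q = 1 ↦ 1
P = 2/3, Q = 0 ↦ 1
P = 2/3, Q = 1/3 ↦ 1
P = 2/3, Q = 2/3 ↦ 1
P = 2/3, Q = 1 ↦ 1
P = 1, Q = 0 ↦ 1
P = 1, Q = 1/3 ↦ 1
P = 1, Q = 2/3 ↦ 1
P = 1, Q = 1 ↦ 1
Every assignment gives a value ≥ 1.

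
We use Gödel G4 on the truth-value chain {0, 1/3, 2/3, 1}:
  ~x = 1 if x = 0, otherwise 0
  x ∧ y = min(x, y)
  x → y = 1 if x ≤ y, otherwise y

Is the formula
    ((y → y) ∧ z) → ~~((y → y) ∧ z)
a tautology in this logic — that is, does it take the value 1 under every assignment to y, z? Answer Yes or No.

y = 0, z = 0 ↦ 1
y = 0, z = 1/3 ↦ 1
y = 0, z = 2/3 ↦ 1
y = 0, z = 1 ↦ 1
y = 1/3, z = 0 ↦ 1
y = 1/3, z = 1/3 ↦ 1
y = 1/3, z = 2/3 ↦ 1
y = 1/3, z = 1 ↦ 1
y = 2/3, z = 0 ↦ 1
y = 2/3, z = 1/3 ↦ 1
y = 2/3, z = 2/3 ↦ 1
y = 2/3, z = 1 ↦ 1
y = 1, z = 0 ↦ 1
y = 1, z = 1/3 ↦ 1
y = 1, z = 2/3 ↦ 1
y = 1, z = 1 ↦ 1
Every assignment gives a value ≥ 1.

Yes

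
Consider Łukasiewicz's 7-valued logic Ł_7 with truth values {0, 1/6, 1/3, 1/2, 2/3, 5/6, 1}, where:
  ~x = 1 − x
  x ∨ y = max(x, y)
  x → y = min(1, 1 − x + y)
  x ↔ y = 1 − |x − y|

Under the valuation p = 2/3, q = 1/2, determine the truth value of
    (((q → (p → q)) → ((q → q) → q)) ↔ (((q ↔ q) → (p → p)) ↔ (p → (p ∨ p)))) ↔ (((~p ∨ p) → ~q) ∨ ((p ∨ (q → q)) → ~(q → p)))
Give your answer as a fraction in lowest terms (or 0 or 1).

2/3

p → q = 2/3 → 1/2 = 5/6
q → (p → q) = 1/2 → 5/6 = 1
q → q = 1/2 → 1/2 = 1
(q → q) → q = 1 → 1/2 = 1/2
(q → (p → q)) → ((q → q) → q) = 1 → 1/2 = 1/2
q ↔ q = 1/2 ↔ 1/2 = 1
p → p = 2/3 → 2/3 = 1
(q ↔ q) → (p → p) = 1 → 1 = 1
p ∨ p = 2/3 ∨ 2/3 = 2/3
p → (p ∨ p) = 2/3 → 2/3 = 1
((q ↔ q) → (p → p)) ↔ (p → (p ∨ p)) = 1 ↔ 1 = 1
((q → (p → q)) → ((q → q) → q)) ↔ (((q ↔ q) → (p → p)) ↔ (p → (p ∨ p))) = 1/2 ↔ 1 = 1/2
~p = ~2/3 = 1/3
~p ∨ p = 1/3 ∨ 2/3 = 2/3
~q = ~1/2 = 1/2
(~p ∨ p) → ~q = 2/3 → 1/2 = 5/6
q → q = 1/2 → 1/2 = 1
p ∨ (q → q) = 2/3 ∨ 1 = 1
q → p = 1/2 → 2/3 = 1
~(q → p) = ~1 = 0
(p ∨ (q → q)) → ~(q → p) = 1 → 0 = 0
((~p ∨ p) → ~q) ∨ ((p ∨ (q → q)) → ~(q → p)) = 5/6 ∨ 0 = 5/6
(((q → (p → q)) → ((q → q) → q)) ↔ (((q ↔ q) → (p → p)) ↔ (p → (p ∨ p)))) ↔ (((~p ∨ p) → ~q) ∨ ((p ∨ (q → q)) → ~(q → p))) = 1/2 ↔ 5/6 = 2/3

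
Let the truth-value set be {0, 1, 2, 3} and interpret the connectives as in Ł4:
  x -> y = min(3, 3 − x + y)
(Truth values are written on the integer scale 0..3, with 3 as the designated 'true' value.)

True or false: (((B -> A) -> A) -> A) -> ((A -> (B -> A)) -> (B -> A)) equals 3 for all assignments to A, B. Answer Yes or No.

Yes

A = 0, B = 0 ↦ 3
A = 0, B = 1 ↦ 3
A = 0, B = 2 ↦ 3
A = 0, B = 3 ↦ 3
A = 1, B = 0 ↦ 3
A = 1, B = 1 ↦ 3
A = 1, B = 2 ↦ 3
A = 1, B = 3 ↦ 3
A = 2, B = 0 ↦ 3
A = 2, B = 1 ↦ 3
A = 2, B = 2 ↦ 3
A = 2, B = 3 ↦ 3
A = 3, B = 0 ↦ 3
A = 3, B = 1 ↦ 3
A = 3, B = 2 ↦ 3
A = 3, B = 3 ↦ 3
Every assignment gives a value ≥ 3.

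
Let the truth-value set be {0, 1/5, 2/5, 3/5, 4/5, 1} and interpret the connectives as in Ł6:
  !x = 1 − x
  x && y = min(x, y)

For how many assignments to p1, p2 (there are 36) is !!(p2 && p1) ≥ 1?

1

value 1: 1 assignment (counts)
value 4/5: 3 assignments
value 3/5: 5 assignments
value 2/5: 7 assignments
value 1/5: 9 assignments
value 0: 11 assignments
So 1 of the 36 assignments meets the threshold.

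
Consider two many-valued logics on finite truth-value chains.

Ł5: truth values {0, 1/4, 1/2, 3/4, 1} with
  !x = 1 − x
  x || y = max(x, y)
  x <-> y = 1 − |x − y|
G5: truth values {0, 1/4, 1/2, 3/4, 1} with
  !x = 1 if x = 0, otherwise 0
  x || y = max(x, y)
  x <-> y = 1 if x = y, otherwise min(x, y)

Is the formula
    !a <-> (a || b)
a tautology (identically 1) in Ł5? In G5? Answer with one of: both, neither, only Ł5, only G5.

neither

In Ł5: at a = 0, b = 0 the value is 0 — not a tautology.
In G5: at a = 0, b = 0 the value is 0 — not a tautology.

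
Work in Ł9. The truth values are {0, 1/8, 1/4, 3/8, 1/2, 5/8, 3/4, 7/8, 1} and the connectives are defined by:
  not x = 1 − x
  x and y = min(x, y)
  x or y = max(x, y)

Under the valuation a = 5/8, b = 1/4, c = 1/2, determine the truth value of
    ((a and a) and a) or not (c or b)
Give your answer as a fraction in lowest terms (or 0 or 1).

a and a = 5/8 and 5/8 = 5/8
(a and a) and a = 5/8 and 5/8 = 5/8
c or b = 1/2 or 1/4 = 1/2
not (c or b) = not 1/2 = 1/2
((a and a) and a) or not (c or b) = 5/8 or 1/2 = 5/8

5/8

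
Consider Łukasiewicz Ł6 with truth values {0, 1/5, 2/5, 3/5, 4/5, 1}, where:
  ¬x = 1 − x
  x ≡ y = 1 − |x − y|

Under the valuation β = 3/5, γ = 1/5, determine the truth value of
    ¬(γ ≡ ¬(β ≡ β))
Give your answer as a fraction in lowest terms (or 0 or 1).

1/5

β ≡ β = 3/5 ≡ 3/5 = 1
¬(β ≡ β) = ¬1 = 0
γ ≡ ¬(β ≡ β) = 1/5 ≡ 0 = 4/5
¬(γ ≡ ¬(β ≡ β)) = ¬4/5 = 1/5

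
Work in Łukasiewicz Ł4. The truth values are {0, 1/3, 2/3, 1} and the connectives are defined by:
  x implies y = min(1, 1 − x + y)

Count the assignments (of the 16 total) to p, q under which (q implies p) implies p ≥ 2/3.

p = 0, q = 0 ↦ 0  <
p = 0, q = 1/3 ↦ 1/3  <
p = 0, q = 2/3 ↦ 2/3  ≥
p = 0, q = 1 ↦ 1  ≥
p = 1/3, q = 0 ↦ 1/3  <
p = 1/3, q = 1/3 ↦ 1/3  <
p = 1/3, q = 2/3 ↦ 2/3  ≥
p = 1/3, q = 1 ↦ 1  ≥
p = 2/3, q = 0 ↦ 2/3  ≥
p = 2/3, q = 1/3 ↦ 2/3  ≥
p = 2/3, q = 2/3 ↦ 2/3  ≥
p = 2/3, q = 1 ↦ 1  ≥
p = 1, q = 0 ↦ 1  ≥
p = 1, q = 1/3 ↦ 1  ≥
p = 1, q = 2/3 ↦ 1  ≥
p = 1, q = 1 ↦ 1  ≥
So 12 of the 16 assignments meet the threshold.

12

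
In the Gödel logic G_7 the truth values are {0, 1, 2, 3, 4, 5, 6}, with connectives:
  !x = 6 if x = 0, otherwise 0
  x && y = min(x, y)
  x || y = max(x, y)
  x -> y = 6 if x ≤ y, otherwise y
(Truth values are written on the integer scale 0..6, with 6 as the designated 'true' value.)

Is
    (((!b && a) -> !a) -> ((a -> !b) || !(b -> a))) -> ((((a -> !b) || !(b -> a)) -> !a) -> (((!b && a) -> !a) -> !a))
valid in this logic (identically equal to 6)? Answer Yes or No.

Yes

At a = 1, b = 6, for instance:
!b = !6 = 0
!b && a = 0 && 1 = 0
!a = !1 = 0
(!b && a) -> !a = 0 -> 0 = 6
!b = !6 = 0
a -> !b = 1 -> 0 = 0
b -> a = 6 -> 1 = 1
!(b -> a) = !1 = 0
(a -> !b) || !(b -> a) = 0 || 0 = 0
((!b && a) -> !a) -> ((a -> !b) || !(b -> a)) = 6 -> 0 = 0
!a = !1 = 0
((a -> !b) || !(b -> a)) -> !a = 0 -> 0 = 6
((!b && a) -> !a) -> !a = 6 -> 0 = 0
(((a -> !b) || !(b -> a)) -> !a) -> (((!b && a) -> !a) -> !a) = 6 -> 0 = 0
(((!b && a) -> !a) -> ((a -> !b) || !(b -> a))) -> ((((a -> !b) || !(b -> a)) -> !a) -> (((!b && a) -> !a) -> !a)) = 0 -> 0 = 6
and checking the remaining 48 assignments likewise gives ≥ 6 in every case.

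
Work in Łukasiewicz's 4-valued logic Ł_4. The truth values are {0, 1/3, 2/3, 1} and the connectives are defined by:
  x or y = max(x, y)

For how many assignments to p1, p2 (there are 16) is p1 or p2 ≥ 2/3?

12

p1 = 0, p2 = 0 ↦ 0  <
p1 = 0, p2 = 1/3 ↦ 1/3  <
p1 = 0, p2 = 2/3 ↦ 2/3  ≥
p1 = 0, p2 = 1 ↦ 1  ≥
p1 = 1/3, p2 = 0 ↦ 1/3  <
p1 = 1/3, p2 = 1/3 ↦ 1/3  <
p1 = 1/3, p2 = 2/3 ↦ 2/3  ≥
p1 = 1/3, p2 = 1 ↦ 1  ≥
p1 = 2/3, p2 = 0 ↦ 2/3  ≥
p1 = 2/3, p2 = 1/3 ↦ 2/3  ≥
p1 = 2/3, p2 = 2/3 ↦ 2/3  ≥
p1 = 2/3, p2 = 1 ↦ 1  ≥
p1 = 1, p2 = 0 ↦ 1  ≥
p1 = 1, p2 = 1/3 ↦ 1  ≥
p1 = 1, p2 = 2/3 ↦ 1  ≥
p1 = 1, p2 = 1 ↦ 1  ≥
So 12 of the 16 assignments meet the threshold.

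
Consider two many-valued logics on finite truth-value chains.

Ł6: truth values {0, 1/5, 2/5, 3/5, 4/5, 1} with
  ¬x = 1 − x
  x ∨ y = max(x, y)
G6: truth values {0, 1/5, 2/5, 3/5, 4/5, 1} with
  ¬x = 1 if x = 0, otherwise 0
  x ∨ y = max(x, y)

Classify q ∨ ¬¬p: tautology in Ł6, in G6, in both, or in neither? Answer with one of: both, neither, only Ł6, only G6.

In Ł6: at p = 0, q = 0 the value is 0 — not a tautology.
In G6: at p = 0, q = 0 the value is 0 — not a tautology.

neither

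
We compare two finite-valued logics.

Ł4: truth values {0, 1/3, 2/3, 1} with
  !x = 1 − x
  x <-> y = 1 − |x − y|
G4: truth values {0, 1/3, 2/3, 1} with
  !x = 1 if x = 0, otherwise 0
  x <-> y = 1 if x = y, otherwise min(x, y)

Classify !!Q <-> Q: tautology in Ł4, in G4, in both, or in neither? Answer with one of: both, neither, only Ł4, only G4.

only Ł4

In Ł4: every assignment gives 1 — tautology.
In G4: at Q = 1/3 the value is 1/3 — not a tautology.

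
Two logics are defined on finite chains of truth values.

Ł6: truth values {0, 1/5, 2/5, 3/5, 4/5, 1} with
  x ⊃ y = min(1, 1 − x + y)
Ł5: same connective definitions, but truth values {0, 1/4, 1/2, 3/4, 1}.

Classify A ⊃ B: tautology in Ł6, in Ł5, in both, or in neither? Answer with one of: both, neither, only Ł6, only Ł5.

In Ł6: at A = 1/5, B = 0 the value is 4/5 — not a tautology.
In Ł5: at A = 1/4, B = 0 the value is 3/4 — not a tautology.

neither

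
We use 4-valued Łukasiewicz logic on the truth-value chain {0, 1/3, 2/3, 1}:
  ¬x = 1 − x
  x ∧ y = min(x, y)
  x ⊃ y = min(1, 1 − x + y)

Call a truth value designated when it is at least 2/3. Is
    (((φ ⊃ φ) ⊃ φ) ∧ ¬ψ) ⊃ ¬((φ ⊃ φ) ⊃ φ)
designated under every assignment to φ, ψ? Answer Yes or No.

Counterexample: take φ = 1, ψ = 0.
φ ⊃ φ = 1 ⊃ 1 = 1
(φ ⊃ φ) ⊃ φ = 1 ⊃ 1 = 1
¬ψ = ¬0 = 1
((φ ⊃ φ) ⊃ φ) ∧ ¬ψ = 1 ∧ 1 = 1
¬((φ ⊃ φ) ⊃ φ) = ¬1 = 0
(((φ ⊃ φ) ⊃ φ) ∧ ¬ψ) ⊃ ¬((φ ⊃ φ) ⊃ φ) = 1 ⊃ 0 = 0
This gives 0, which is below 2/3.

No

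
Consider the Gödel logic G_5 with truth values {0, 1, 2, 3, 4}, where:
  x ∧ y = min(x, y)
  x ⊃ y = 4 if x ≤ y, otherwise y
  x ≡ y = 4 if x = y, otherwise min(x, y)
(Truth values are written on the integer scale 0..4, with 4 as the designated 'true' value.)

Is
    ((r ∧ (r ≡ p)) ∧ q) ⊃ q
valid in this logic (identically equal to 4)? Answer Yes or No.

Yes

At p = 4, q = 0, r = 2, for instance:
r ≡ p = 2 ≡ 4 = 2
r ∧ (r ≡ p) = 2 ∧ 2 = 2
(r ∧ (r ≡ p)) ∧ q = 2 ∧ 0 = 0
((r ∧ (r ≡ p)) ∧ q) ⊃ q = 0 ⊃ 0 = 4
and checking the remaining 124 assignments likewise gives ≥ 4 in every case.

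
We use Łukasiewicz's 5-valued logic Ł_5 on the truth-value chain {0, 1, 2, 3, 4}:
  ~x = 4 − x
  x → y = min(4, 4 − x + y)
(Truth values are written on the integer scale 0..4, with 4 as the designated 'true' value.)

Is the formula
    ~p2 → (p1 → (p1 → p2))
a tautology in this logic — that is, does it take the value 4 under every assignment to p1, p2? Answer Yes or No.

Counterexample: take p1 = 3, p2 = 0.
~p2 = ~0 = 4
p1 → p2 = 3 → 0 = 1
p1 → (p1 → p2) = 3 → 1 = 2
~p2 → (p1 → (p1 → p2)) = 4 → 2 = 2
This gives 2 ≠ 4.

No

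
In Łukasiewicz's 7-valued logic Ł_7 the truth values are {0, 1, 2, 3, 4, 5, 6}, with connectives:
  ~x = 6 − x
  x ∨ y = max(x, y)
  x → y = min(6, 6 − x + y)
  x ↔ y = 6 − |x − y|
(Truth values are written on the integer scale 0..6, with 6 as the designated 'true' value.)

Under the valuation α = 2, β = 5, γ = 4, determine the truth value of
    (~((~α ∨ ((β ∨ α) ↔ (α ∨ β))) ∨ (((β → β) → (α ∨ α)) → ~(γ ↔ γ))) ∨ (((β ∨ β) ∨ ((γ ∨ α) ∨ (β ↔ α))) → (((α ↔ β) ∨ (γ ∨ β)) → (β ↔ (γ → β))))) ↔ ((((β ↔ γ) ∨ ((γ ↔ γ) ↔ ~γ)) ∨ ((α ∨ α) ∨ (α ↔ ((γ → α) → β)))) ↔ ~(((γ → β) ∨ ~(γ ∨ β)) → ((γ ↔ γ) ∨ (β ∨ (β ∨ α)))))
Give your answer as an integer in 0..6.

~α = ~2 = 4
β ∨ α = 5 ∨ 2 = 5
α ∨ β = 2 ∨ 5 = 5
(β ∨ α) ↔ (α ∨ β) = 5 ↔ 5 = 6
~α ∨ ((β ∨ α) ↔ (α ∨ β)) = 4 ∨ 6 = 6
β → β = 5 → 5 = 6
α ∨ α = 2 ∨ 2 = 2
(β → β) → (α ∨ α) = 6 → 2 = 2
γ ↔ γ = 4 ↔ 4 = 6
~(γ ↔ γ) = ~6 = 0
((β → β) → (α ∨ α)) → ~(γ ↔ γ) = 2 → 0 = 4
(~α ∨ ((β ∨ α) ↔ (α ∨ β))) ∨ (((β → β) → (α ∨ α)) → ~(γ ↔ γ)) = 6 ∨ 4 = 6
~((~α ∨ ((β ∨ α) ↔ (α ∨ β))) ∨ (((β → β) → (α ∨ α)) → ~(γ ↔ γ))) = ~6 = 0
β ∨ β = 5 ∨ 5 = 5
γ ∨ α = 4 ∨ 2 = 4
β ↔ α = 5 ↔ 2 = 3
(γ ∨ α) ∨ (β ↔ α) = 4 ∨ 3 = 4
(β ∨ β) ∨ ((γ ∨ α) ∨ (β ↔ α)) = 5 ∨ 4 = 5
α ↔ β = 2 ↔ 5 = 3
γ ∨ β = 4 ∨ 5 = 5
(α ↔ β) ∨ (γ ∨ β) = 3 ∨ 5 = 5
γ → β = 4 → 5 = 6
β ↔ (γ → β) = 5 ↔ 6 = 5
((α ↔ β) ∨ (γ ∨ β)) → (β ↔ (γ → β)) = 5 → 5 = 6
((β ∨ β) ∨ ((γ ∨ α) ∨ (β ↔ α))) → (((α ↔ β) ∨ (γ ∨ β)) → (β ↔ (γ → β))) = 5 → 6 = 6
~((~α ∨ ((β ∨ α) ↔ (α ∨ β))) ∨ (((β → β) → (α ∨ α)) → ~(γ ↔ γ))) ∨ (((β ∨ β) ∨ ((γ ∨ α) ∨ (β ↔ α))) → (((α ↔ β) ∨ (γ ∨ β)) → (β ↔ (γ → β)))) = 0 ∨ 6 = 6
β ↔ γ = 5 ↔ 4 = 5
γ ↔ γ = 4 ↔ 4 = 6
~γ = ~4 = 2
(γ ↔ γ) ↔ ~γ = 6 ↔ 2 = 2
(β ↔ γ) ∨ ((γ ↔ γ) ↔ ~γ) = 5 ∨ 2 = 5
α ∨ α = 2 ∨ 2 = 2
γ → α = 4 → 2 = 4
(γ → α) → β = 4 → 5 = 6
α ↔ ((γ → α) → β) = 2 ↔ 6 = 2
(α ∨ α) ∨ (α ↔ ((γ → α) → β)) = 2 ∨ 2 = 2
((β ↔ γ) ∨ ((γ ↔ γ) ↔ ~γ)) ∨ ((α ∨ α) ∨ (α ↔ ((γ → α) → β))) = 5 ∨ 2 = 5
γ → β = 4 → 5 = 6
γ ∨ β = 4 ∨ 5 = 5
~(γ ∨ β) = ~5 = 1
(γ → β) ∨ ~(γ ∨ β) = 6 ∨ 1 = 6
γ ↔ γ = 4 ↔ 4 = 6
β ∨ α = 5 ∨ 2 = 5
β ∨ (β ∨ α) = 5 ∨ 5 = 5
(γ ↔ γ) ∨ (β ∨ (β ∨ α)) = 6 ∨ 5 = 6
((γ → β) ∨ ~(γ ∨ β)) → ((γ ↔ γ) ∨ (β ∨ (β ∨ α))) = 6 → 6 = 6
~(((γ → β) ∨ ~(γ ∨ β)) → ((γ ↔ γ) ∨ (β ∨ (β ∨ α)))) = ~6 = 0
(((β ↔ γ) ∨ ((γ ↔ γ) ↔ ~γ)) ∨ ((α ∨ α) ∨ (α ↔ ((γ → α) → β)))) ↔ ~(((γ → β) ∨ ~(γ ∨ β)) → ((γ ↔ γ) ∨ (β ∨ (β ∨ α)))) = 5 ↔ 0 = 1
(~((~α ∨ ((β ∨ α) ↔ (α ∨ β))) ∨ (((β → β) → (α ∨ α)) → ~(γ ↔ γ))) ∨ (((β ∨ β) ∨ ((γ ∨ α) ∨ (β ↔ α))) → (((α ↔ β) ∨ (γ ∨ β)) → (β ↔ (γ → β))))) ↔ ((((β ↔ γ) ∨ ((γ ↔ γ) ↔ ~γ)) ∨ ((α ∨ α) ∨ (α ↔ ((γ → α) → β)))) ↔ ~(((γ → β) ∨ ~(γ ∨ β)) → ((γ ↔ γ) ∨ (β ∨ (β ∨ α))))) = 6 ↔ 1 = 1

1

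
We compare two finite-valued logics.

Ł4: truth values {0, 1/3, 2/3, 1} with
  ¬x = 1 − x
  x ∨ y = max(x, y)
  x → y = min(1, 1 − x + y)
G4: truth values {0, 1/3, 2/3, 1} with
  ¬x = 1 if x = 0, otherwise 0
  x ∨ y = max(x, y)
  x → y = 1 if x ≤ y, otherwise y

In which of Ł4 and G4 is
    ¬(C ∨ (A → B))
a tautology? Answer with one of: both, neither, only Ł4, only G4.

neither

In Ł4: at A = 0, B = 0, C = 0 the value is 0 — not a tautology.
In G4: at A = 0, B = 0, C = 0 the value is 0 — not a tautology.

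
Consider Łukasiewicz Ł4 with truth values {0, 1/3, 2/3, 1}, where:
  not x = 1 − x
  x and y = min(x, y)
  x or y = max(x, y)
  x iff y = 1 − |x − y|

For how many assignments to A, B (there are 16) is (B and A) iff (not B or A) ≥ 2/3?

A = 0, B = 0 ↦ 0  <
A = 0, B = 1/3 ↦ 1/3  <
A = 0, B = 2/3 ↦ 2/3  ≥
A = 0, B = 1 ↦ 1  ≥
A = 1/3, B = 0 ↦ 0  <
A = 1/3, B = 1/3 ↦ 2/3  ≥
A = 1/3, B = 2/3 ↦ 1  ≥
A = 1/3, B = 1 ↦ 1  ≥
A = 2/3, B = 0 ↦ 0  <
A = 2/3, B = 1/3 ↦ 2/3  ≥
A = 2/3, B = 2/3 ↦ 1  ≥
A = 2/3, B = 1 ↦ 1  ≥
A = 1, B = 0 ↦ 0  <
A = 1, B = 1/3 ↦ 1/3  <
A = 1, B = 2/3 ↦ 2/3  ≥
A = 1, B = 1 ↦ 1  ≥
So 10 of the 16 assignments meet the threshold.

10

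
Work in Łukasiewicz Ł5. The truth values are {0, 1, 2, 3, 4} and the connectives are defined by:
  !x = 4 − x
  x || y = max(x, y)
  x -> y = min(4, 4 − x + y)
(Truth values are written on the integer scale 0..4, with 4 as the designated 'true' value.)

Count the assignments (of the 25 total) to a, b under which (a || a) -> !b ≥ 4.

15

value 4: 15 assignments (counts)
value 3: 4 assignments
value 2: 3 assignments
value 1: 2 assignments
value 0: 1 assignment
So 15 of the 25 assignments meet the threshold.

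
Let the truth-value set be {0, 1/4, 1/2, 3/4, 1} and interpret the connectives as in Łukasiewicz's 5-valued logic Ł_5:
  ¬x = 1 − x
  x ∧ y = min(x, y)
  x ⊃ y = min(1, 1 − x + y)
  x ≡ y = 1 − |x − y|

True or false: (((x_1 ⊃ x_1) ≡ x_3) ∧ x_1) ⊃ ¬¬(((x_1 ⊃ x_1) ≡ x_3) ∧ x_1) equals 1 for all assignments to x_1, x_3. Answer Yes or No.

Yes

At x_1 = 1/2, x_3 = 3/4, for instance:
x_1 ⊃ x_1 = 1/2 ⊃ 1/2 = 1
(x_1 ⊃ x_1) ≡ x_3 = 1 ≡ 3/4 = 3/4
((x_1 ⊃ x_1) ≡ x_3) ∧ x_1 = 3/4 ∧ 1/2 = 1/2
¬(((x_1 ⊃ x_1) ≡ x_3) ∧ x_1) = ¬1/2 = 1/2
¬¬(((x_1 ⊃ x_1) ≡ x_3) ∧ x_1) = ¬1/2 = 1/2
(((x_1 ⊃ x_1) ≡ x_3) ∧ x_1) ⊃ ¬¬(((x_1 ⊃ x_1) ≡ x_3) ∧ x_1) = 1/2 ⊃ 1/2 = 1
and checking the remaining 24 assignments likewise gives ≥ 1 in every case.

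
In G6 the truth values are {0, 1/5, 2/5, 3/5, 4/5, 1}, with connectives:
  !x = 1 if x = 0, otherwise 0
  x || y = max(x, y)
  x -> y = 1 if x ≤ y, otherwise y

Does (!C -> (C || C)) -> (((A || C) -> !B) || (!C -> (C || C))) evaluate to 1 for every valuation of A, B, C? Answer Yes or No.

Yes

At A = 0, B = 1, C = 4/5, for instance:
!C = !4/5 = 0
C || C = 4/5 || 4/5 = 4/5
!C -> (C || C) = 0 -> 4/5 = 1
A || C = 0 || 4/5 = 4/5
!B = !1 = 0
(A || C) -> !B = 4/5 -> 0 = 0
((A || C) -> !B) || (!C -> (C || C)) = 0 || 1 = 1
(!C -> (C || C)) -> (((A || C) -> !B) || (!C -> (C || C))) = 1 -> 1 = 1
and checking the remaining 215 assignments likewise gives ≥ 1 in every case.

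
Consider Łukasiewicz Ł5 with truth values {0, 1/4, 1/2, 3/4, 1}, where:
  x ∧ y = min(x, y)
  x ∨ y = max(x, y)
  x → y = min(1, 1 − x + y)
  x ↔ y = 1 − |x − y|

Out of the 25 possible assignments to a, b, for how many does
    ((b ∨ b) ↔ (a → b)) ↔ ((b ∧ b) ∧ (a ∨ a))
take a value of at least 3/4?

value 1: 5 assignments (counts)
value 3/4: 8 assignments (counts)
value 1/2: 6 assignments
value 1/4: 4 assignments
value 0: 2 assignments
So 13 of the 25 assignments meet the threshold.

13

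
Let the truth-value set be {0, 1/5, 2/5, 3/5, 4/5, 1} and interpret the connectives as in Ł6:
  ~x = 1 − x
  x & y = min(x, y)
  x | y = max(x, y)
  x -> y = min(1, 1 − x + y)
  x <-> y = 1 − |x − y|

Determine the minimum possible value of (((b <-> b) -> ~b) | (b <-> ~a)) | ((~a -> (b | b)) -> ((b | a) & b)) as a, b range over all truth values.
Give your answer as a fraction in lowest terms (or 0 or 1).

Take a = 4/5, b = 3/5:
b <-> b = 3/5 <-> 3/5 = 1
~b = ~3/5 = 2/5
(b <-> b) -> ~b = 1 -> 2/5 = 2/5
~a = ~4/5 = 1/5
b <-> ~a = 3/5 <-> 1/5 = 3/5
((b <-> b) -> ~b) | (b <-> ~a) = 2/5 | 3/5 = 3/5
~a = ~4/5 = 1/5
b | b = 3/5 | 3/5 = 3/5
~a -> (b | b) = 1/5 -> 3/5 = 1
b | a = 3/5 | 4/5 = 4/5
(b | a) & b = 4/5 & 3/5 = 3/5
(~a -> (b | b)) -> ((b | a) & b) = 1 -> 3/5 = 3/5
(((b <-> b) -> ~b) | (b <-> ~a)) | ((~a -> (b | b)) -> ((b | a) & b)) = 3/5 | 3/5 = 3/5
No assignment yields a value below 3/5, so this is the minimum.

3/5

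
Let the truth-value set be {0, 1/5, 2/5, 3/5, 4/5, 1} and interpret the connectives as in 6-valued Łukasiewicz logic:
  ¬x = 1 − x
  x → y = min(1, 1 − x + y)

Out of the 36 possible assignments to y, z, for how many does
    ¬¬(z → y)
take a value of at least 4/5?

value 1: 21 assignments (counts)
value 4/5: 5 assignments (counts)
value 3/5: 4 assignments
value 2/5: 3 assignments
value 1/5: 2 assignments
value 0: 1 assignment
So 26 of the 36 assignments meet the threshold.

26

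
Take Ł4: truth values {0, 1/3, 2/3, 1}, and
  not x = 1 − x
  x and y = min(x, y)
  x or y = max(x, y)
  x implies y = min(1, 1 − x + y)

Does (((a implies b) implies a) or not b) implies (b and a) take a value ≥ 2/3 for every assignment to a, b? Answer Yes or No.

No

Counterexample: take a = 0, b = 0.
a implies b = 0 implies 0 = 1
(a implies b) implies a = 1 implies 0 = 0
not b = not 0 = 1
((a implies b) implies a) or not b = 0 or 1 = 1
b and a = 0 and 0 = 0
(((a implies b) implies a) or not b) implies (b and a) = 1 implies 0 = 0
This gives 0, which is below 2/3.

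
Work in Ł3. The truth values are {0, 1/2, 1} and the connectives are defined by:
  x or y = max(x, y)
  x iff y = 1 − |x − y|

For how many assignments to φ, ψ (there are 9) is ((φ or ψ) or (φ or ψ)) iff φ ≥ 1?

φ = 0, ψ = 0 ↦ 1  ≥
φ = 0, ψ = 1/2 ↦ 1/2  <
φ = 0, ψ = 1 ↦ 0  <
φ = 1/2, ψ = 0 ↦ 1  ≥
φ = 1/2, ψ = 1/2 ↦ 1  ≥
φ = 1/2, ψ = 1 ↦ 1/2  <
φ = 1, ψ = 0 ↦ 1  ≥
φ = 1, ψ = 1/2 ↦ 1  ≥
φ = 1, ψ = 1 ↦ 1  ≥
So 6 of the 9 assignments meet the threshold.

6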